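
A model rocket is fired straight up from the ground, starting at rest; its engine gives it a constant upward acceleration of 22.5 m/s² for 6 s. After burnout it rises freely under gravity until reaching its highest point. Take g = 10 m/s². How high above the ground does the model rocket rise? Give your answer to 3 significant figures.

1320 m

Phase 1 (powered ascent): v₀ = 0 m/s, a = 22.5 m/s².
v = v₀ + at = 0 + (22.5)(6) = 135 m/s
Δx = v₀t + ½at² = 0·6 + 0.5·22.5·6² = 405 m

Phase 2 (coasting upward): v₀ = 135 m/s, a = -10 m/s².
v = v₀ + at → t = (0 − 135) / -10 = 13.5 s
v² = v₀² + 2aΔx → Δx = (0² − 135²)/(2·-10) = 911 m
Maximum height = 405 + 911 = 1320 m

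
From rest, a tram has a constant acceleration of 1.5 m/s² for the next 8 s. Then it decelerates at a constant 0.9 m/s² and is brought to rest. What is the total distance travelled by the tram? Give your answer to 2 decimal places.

Phase 1 (accelerating): v₀ = 0 m/s, a = 1.5 m/s².
v = v₀ + at = 0 + (1.5)(8) = 12.0 m/s
Δx = v₀t + ½at² = 0·8 + 0.5·1.5·8² = 48.0 m

Phase 2 (decelerating): v₀ = 12.0 m/s, a = -0.9 m/s².
v = v₀ + at → t = (0 − 12.0) / -0.9 = 13.3 s
v² = v₀² + 2aΔx → Δx = (0² − 12.0²)/(2·-0.9) = 80.0 m
Total distance = 48.0 + 80.0 = 128 m

128.00 m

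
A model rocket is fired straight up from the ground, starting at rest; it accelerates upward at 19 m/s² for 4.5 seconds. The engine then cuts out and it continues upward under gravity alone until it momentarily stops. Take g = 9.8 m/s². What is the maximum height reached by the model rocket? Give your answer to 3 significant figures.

Phase 1 (powered ascent): v₀ = 0 m/s, a = 19 m/s².
v = v₀ + at = 0 + (19)(4.5) = 85.5 m/s
Δx = v₀t + ½at² = 0·4.5 + 0.5·19·4.5² = 192 m

Phase 2 (coasting upward): v₀ = 85.5 m/s, a = -9.8 m/s².
v = v₀ + at → t = (0 − 85.5) / -9.8 = 8.72 s
v² = v₀² + 2aΔx → Δx = (0² − 85.5²)/(2·-9.8) = 373 m
Maximum height = 192 + 373 = 565 m

565 m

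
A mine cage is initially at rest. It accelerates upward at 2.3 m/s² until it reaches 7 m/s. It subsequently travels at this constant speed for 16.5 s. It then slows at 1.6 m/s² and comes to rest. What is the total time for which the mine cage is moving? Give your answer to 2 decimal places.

Phase 1 (accelerating): v₀ = 0 m/s, a = 2.3 m/s².
v = v₀ + at → t = (7 − 0) / 2.3 = 3.04 s
v² = v₀² + 2aΔx → Δx = (7² − 0²)/(2·2.3) = 10.7 m

Phase 2 (constant speed): v₀ = 7.00 m/s, a = 0 m/s².
v = v₀ + at = 7.00 + (0)(16.5) = 7.00 m/s
Δx = v₀t + ½at² = 7.00·16.5 + 0.5·0·16.5² = 116 m

Phase 3 (decelerating): v₀ = 7.00 m/s, a = -1.6 m/s².
v = v₀ + at → t = (0 − 7.00) / -1.6 = 4.38 s
v² = v₀² + 2aΔx → Δx = (0² − 7.00²)/(2·-1.6) = 15.3 m
Total time = 3.04 + 16.5 + 4.38 = 23.9 s

23.92 s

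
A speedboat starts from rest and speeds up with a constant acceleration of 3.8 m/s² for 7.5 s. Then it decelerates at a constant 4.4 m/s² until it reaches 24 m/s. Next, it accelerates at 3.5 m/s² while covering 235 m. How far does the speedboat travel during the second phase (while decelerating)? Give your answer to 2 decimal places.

26.85 m

Phase 1 (accelerating): v₀ = 0 m/s, a = 3.8 m/s².
v = v₀ + at = 0 + (3.8)(7.5) = 28.5 m/s
Δx = v₀t + ½at² = 0·7.5 + 0.5·3.8·7.5² = 107 m

Phase 2 (decelerating): v₀ = 28.5 m/s, a = -4.4 m/s².
v = v₀ + at → t = (24 − 28.5) / -4.4 = 1.02 s
v² = v₀² + 2aΔx → Δx = (24² − 28.5²)/(2·-4.4) = 26.8 m
Distance in phase 2 = 26.8 m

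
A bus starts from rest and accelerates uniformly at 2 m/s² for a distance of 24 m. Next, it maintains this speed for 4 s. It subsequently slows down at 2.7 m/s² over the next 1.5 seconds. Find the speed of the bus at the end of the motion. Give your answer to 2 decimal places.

Phase 1 (accelerating): v₀ = 0 m/s, a = 2 m/s².
v² = v₀² + 2aΔx = 0² + 2·2·24 = 96.0 → v = 9.80 m/s
t = (v − v₀)/a = (9.80 − 0)/2 = 4.90 s

Phase 2 (constant speed): v₀ = 9.80 m/s, a = 0 m/s².
v = v₀ + at = 9.80 + (0)(4) = 9.80 m/s
Δx = v₀t + ½at² = 9.80·4 + 0.5·0·4² = 39.2 m

Phase 3 (decelerating): v₀ = 9.80 m/s, a = -2.7 m/s².
v = v₀ + at = 9.80 + (-2.7)(1.5) = 5.75 m/s
Δx = v₀t + ½at² = 9.80·1.5 + 0.5·-2.7·1.5² = 11.7 m
Final speed = 5.75 m/s

5.75 m/s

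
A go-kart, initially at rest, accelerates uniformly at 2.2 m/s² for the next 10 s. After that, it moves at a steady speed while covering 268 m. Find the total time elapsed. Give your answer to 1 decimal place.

22.2 s

Phase 1 (accelerating): v₀ = 0 m/s, a = 2.2 m/s².
v = v₀ + at = 0 + (2.2)(10) = 22.0 m/s
Δx = v₀t + ½at² = 0·10 + 0.5·2.2·10² = 110 m

Phase 2 (constant speed): v₀ = 22.0 m/s, a = 0 m/s².
Constant speed: t = d/v = 268/22.0 = 12.2 s
Total time = 10.0 + 12.2 = 22.2 s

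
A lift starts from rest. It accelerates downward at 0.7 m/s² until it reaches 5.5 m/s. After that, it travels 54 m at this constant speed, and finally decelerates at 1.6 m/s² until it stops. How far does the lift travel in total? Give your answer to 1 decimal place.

Phase 1 (accelerating): v₀ = 0 m/s, a = 0.7 m/s².
v = v₀ + at → t = (5.5 − 0) / 0.7 = 7.86 s
v² = v₀² + 2aΔx → Δx = (5.5² − 0²)/(2·0.7) = 21.6 m

Phase 2 (constant speed): v₀ = 5.50 m/s, a = 0 m/s².
Constant speed: t = d/v = 54/5.50 = 9.82 s

Phase 3 (decelerating): v₀ = 5.50 m/s, a = -1.6 m/s².
v = v₀ + at → t = (0 − 5.50) / -1.6 = 3.44 s
v² = v₀² + 2aΔx → Δx = (0² − 5.50²)/(2·-1.6) = 9.45 m
Total distance = 21.6 + 54.0 + 9.45 = 85.1 m

85.1 m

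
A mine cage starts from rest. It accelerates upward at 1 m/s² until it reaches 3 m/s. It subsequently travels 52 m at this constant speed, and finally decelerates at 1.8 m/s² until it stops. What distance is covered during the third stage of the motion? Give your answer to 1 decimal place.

Phase 1 (accelerating): v₀ = 0 m/s, a = 1 m/s².
v = v₀ + at → t = (3 − 0) / 1 = 3.00 s
v² = v₀² + 2aΔx → Δx = (3² − 0²)/(2·1) = 4.50 m

Phase 2 (constant speed): v₀ = 3.00 m/s, a = 0 m/s².
Constant speed: t = d/v = 52/3.00 = 17.3 s

Phase 3 (decelerating): v₀ = 3.00 m/s, a = -1.8 m/s².
v = v₀ + at → t = (0 − 3.00) / -1.8 = 1.67 s
v² = v₀² + 2aΔx → Δx = (0² − 3.00²)/(2·-1.8) = 2.50 m
Distance in phase 3 = 2.50 m

2.5 m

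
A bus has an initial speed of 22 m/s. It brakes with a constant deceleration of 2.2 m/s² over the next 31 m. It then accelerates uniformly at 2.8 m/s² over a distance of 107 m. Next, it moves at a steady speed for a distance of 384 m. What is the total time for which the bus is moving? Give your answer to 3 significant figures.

Phase 1 (decelerating): v₀ = 22.0 m/s, a = -2.2 m/s².
v² = v₀² + 2aΔx = 22.0² + 2·-2.2·31 = 348 → v = 18.6 m/s
t = (v − v₀)/a = (18.6 − 22.0)/-2.2 = 1.53 s

Phase 2 (accelerating): v₀ = 18.6 m/s, a = 2.8 m/s².
v² = v₀² + 2aΔx = 18.6² + 2·2.8·107 = 947 → v = 30.8 m/s
t = (v − v₀)/a = (30.8 − 18.6)/2.8 = 4.33 s

Phase 3 (constant speed): v₀ = 30.8 m/s, a = 0 m/s².
Constant speed: t = d/v = 384/30.8 = 12.5 s
Total time = 1.53 + 4.33 + 12.5 = 18.3 s

18.3 s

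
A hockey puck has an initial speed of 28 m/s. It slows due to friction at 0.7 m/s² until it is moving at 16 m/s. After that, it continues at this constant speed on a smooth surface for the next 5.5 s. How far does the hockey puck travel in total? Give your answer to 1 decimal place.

465.1 m

Phase 1 (decelerating): v₀ = 28.0 m/s, a = -0.7 m/s².
v = v₀ + at → t = (16 − 28.0) / -0.7 = 17.1 s
v² = v₀² + 2aΔx → Δx = (16² − 28.0²)/(2·-0.7) = 377 m

Phase 2 (constant speed): v₀ = 16.0 m/s, a = 0 m/s².
v = v₀ + at = 16.0 + (0)(5.5) = 16.0 m/s
Δx = v₀t + ½at² = 16.0·5.5 + 0.5·0·5.5² = 88.0 m
Total distance = 377 + 88.0 = 465 m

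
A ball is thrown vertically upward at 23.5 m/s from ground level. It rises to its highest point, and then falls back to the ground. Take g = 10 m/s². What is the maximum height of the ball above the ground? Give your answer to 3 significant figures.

27.6 m

Phase 1 (rising): v₀ = 23.5 m/s, a = -10 m/s².
v = v₀ + at → t = (0 − 23.5) / -10 = 2.35 s
v² = v₀² + 2aΔx → Δx = (0² − 23.5²)/(2·-10) = 27.6 m
Maximum height = 27.6 m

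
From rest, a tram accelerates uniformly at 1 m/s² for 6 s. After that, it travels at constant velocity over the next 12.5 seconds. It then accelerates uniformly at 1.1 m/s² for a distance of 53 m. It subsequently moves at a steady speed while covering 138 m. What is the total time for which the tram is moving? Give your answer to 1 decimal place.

35.4 s

Phase 1 (accelerating): v₀ = 0 m/s, a = 1 m/s².
v = v₀ + at = 0 + (1)(6) = 6.00 m/s
Δx = v₀t + ½at² = 0·6 + 0.5·1·6² = 18.0 m

Phase 2 (constant speed): v₀ = 6.00 m/s, a = 0 m/s².
v = v₀ + at = 6.00 + (0)(12.5) = 6.00 m/s
Δx = v₀t + ½at² = 6.00·12.5 + 0.5·0·12.5² = 75.0 m

Phase 3 (accelerating): v₀ = 6.00 m/s, a = 1.1 m/s².
v² = v₀² + 2aΔx = 6.00² + 2·1.1·53 = 153 → v = 12.4 m/s
t = (v − v₀)/a = (12.4 − 6.00)/1.1 = 5.78 s

Phase 4 (constant speed): v₀ = 12.4 m/s, a = 0 m/s².
Constant speed: t = d/v = 138/12.4 = 11.2 s
Total time = 6.00 + 12.5 + 5.78 + 11.2 = 35.4 s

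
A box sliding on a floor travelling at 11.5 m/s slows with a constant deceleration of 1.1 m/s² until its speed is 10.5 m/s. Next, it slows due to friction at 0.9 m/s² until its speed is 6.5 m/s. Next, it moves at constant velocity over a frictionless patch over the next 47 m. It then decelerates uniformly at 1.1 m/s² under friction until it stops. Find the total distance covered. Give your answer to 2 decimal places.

113.98 m

Phase 1 (decelerating): v₀ = 11.5 m/s, a = -1.1 m/s².
v = v₀ + at → t = (10.5 − 11.5) / -1.1 = 0.909 s
v² = v₀² + 2aΔx → Δx = (10.5² − 11.5²)/(2·-1.1) = 10.0 m

Phase 2 (decelerating): v₀ = 10.5 m/s, a = -0.9 m/s².
v = v₀ + at → t = (6.5 − 10.5) / -0.9 = 4.44 s
v² = v₀² + 2aΔx → Δx = (6.5² − 10.5²)/(2·-0.9) = 37.8 m

Phase 3 (constant speed): v₀ = 6.50 m/s, a = 0 m/s².
Constant speed: t = d/v = 47/6.50 = 7.23 s

Phase 4 (decelerating): v₀ = 6.50 m/s, a = -1.1 m/s².
v = v₀ + at → t = (0 − 6.50) / -1.1 = 5.91 s
v² = v₀² + 2aΔx → Δx = (0² − 6.50²)/(2·-1.1) = 19.2 m
Total distance = 10.0 + 37.8 + 47.0 + 19.2 = 114 m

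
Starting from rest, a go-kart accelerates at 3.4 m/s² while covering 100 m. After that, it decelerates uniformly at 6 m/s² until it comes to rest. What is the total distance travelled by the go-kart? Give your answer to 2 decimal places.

156.67 m

Phase 1 (accelerating): v₀ = 0 m/s, a = 3.4 m/s².
v² = v₀² + 2aΔx = 0² + 2·3.4·100 = 680 → v = 26.1 m/s
t = (v − v₀)/a = (26.1 − 0)/3.4 = 7.67 s

Phase 2 (decelerating): v₀ = 26.1 m/s, a = -6 m/s².
v = v₀ + at → t = (0 − 26.1) / -6 = 4.35 s
v² = v₀² + 2aΔx → Δx = (0² − 26.1²)/(2·-6) = 56.7 m
Total distance = 100 + 56.7 = 157 m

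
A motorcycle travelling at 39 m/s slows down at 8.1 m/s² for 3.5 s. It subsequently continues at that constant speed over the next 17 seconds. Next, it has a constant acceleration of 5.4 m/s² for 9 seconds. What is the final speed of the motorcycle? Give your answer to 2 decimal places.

59.25 m/s

Phase 1 (decelerating): v₀ = 39.0 m/s, a = -8.1 m/s².
v = v₀ + at = 39.0 + (-8.1)(3.5) = 10.7 m/s
Δx = v₀t + ½at² = 39.0·3.5 + 0.5·-8.1·3.5² = 86.9 m

Phase 2 (constant speed): v₀ = 10.7 m/s, a = 0 m/s².
v = v₀ + at = 10.7 + (0)(17) = 10.7 m/s
Δx = v₀t + ½at² = 10.7·17 + 0.5·0·17² = 181 m

Phase 3 (accelerating): v₀ = 10.7 m/s, a = 5.4 m/s².
v = v₀ + at = 10.7 + (5.4)(9) = 59.2 m/s
Δx = v₀t + ½at² = 10.7·9 + 0.5·5.4·9² = 315 m
Final speed = 59.2 m/s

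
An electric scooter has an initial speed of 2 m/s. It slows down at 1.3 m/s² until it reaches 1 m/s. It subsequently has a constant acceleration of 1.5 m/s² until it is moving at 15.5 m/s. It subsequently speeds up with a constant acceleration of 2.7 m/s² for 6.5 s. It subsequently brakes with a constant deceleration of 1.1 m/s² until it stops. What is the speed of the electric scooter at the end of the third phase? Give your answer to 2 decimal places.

Phase 1 (decelerating): v₀ = 2.00 m/s, a = -1.3 m/s².
v = v₀ + at → t = (1 − 2.00) / -1.3 = 0.769 s
v² = v₀² + 2aΔx → Δx = (1² − 2.00²)/(2·-1.3) = 1.15 m

Phase 2 (accelerating): v₀ = 1.00 m/s, a = 1.5 m/s².
v = v₀ + at → t = (15.5 − 1.00) / 1.5 = 9.67 s
v² = v₀² + 2aΔx → Δx = (15.5² − 1.00²)/(2·1.5) = 79.8 m

Phase 3 (accelerating): v₀ = 15.5 m/s, a = 2.7 m/s².
v = v₀ + at = 15.5 + (2.7)(6.5) = 33.0 m/s
Δx = v₀t + ½at² = 15.5·6.5 + 0.5·2.7·6.5² = 158 m
Speed at end of phase 3 = 33.0 m/s

33.05 m/s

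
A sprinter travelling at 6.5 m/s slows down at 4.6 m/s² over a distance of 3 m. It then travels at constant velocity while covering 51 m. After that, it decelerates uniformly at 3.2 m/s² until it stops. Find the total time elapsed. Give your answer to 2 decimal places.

Phase 1 (decelerating): v₀ = 6.50 m/s, a = -4.6 m/s².
v² = v₀² + 2aΔx = 6.50² + 2·-4.6·3 = 14.7 → v = 3.83 m/s
t = (v − v₀)/a = (3.83 − 6.50)/-4.6 = 0.581 s

Phase 2 (constant speed): v₀ = 3.83 m/s, a = 0 m/s².
Constant speed: t = d/v = 51/3.83 = 13.3 s

Phase 3 (decelerating): v₀ = 3.83 m/s, a = -3.2 m/s².
v = v₀ + at → t = (0 − 3.83) / -3.2 = 1.20 s
v² = v₀² + 2aΔx → Δx = (0² − 3.83²)/(2·-3.2) = 2.29 m
Total time = 0.581 + 13.3 + 1.20 = 15.1 s

15.10 s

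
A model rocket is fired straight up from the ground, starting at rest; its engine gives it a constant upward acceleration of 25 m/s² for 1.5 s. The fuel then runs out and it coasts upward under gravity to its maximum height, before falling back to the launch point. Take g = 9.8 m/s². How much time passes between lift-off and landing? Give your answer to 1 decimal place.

9.8 s

Phase 1 (powered ascent): v₀ = 0 m/s, a = 25 m/s².
v = v₀ + at = 0 + (25)(1.5) = 37.5 m/s
Δx = v₀t + ½at² = 0·1.5 + 0.5·25·1.5² = 28.1 m

Phase 2 (coasting upward): v₀ = 37.5 m/s, a = -9.8 m/s².
v = v₀ + at → t = (0 − 37.5) / -9.8 = 3.83 s
v² = v₀² + 2aΔx → Δx = (0² − 37.5²)/(2·-9.8) = 71.7 m

Phase 3 (free fall): v₀ = 0 m/s, a = -9.8 m/s².
Falls 99.9 m from rest: t = √(2·99.9/9.8) = 4.51 s; v = g·t = 44.2 m/s.
Total time = 1.50 + 3.83 + 4.51 = 9.84 s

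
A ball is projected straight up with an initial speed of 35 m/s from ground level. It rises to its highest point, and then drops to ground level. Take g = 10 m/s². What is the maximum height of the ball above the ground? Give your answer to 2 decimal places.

61.25 m

Phase 1 (rising): v₀ = 35.0 m/s, a = -10 m/s².
v = v₀ + at → t = (0 − 35.0) / -10 = 3.50 s
v² = v₀² + 2aΔx → Δx = (0² − 35.0²)/(2·-10) = 61.2 m
Maximum height = 61.2 m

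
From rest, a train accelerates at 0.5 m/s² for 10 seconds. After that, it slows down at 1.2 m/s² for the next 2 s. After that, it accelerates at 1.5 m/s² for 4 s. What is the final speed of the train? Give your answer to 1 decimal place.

8.6 m/s

Phase 1 (accelerating): v₀ = 0 m/s, a = 0.5 m/s².
v = v₀ + at = 0 + (0.5)(10) = 5.00 m/s
Δx = v₀t + ½at² = 0·10 + 0.5·0.5·10² = 25.0 m

Phase 2 (decelerating): v₀ = 5.00 m/s, a = -1.2 m/s².
v = v₀ + at = 5.00 + (-1.2)(2) = 2.60 m/s
Δx = v₀t + ½at² = 5.00·2 + 0.5·-1.2·2² = 7.60 m

Phase 3 (accelerating): v₀ = 2.60 m/s, a = 1.5 m/s².
v = v₀ + at = 2.60 + (1.5)(4) = 8.60 m/s
Δx = v₀t + ½at² = 2.60·4 + 0.5·1.5·4² = 22.4 m
Final speed = 8.60 m/s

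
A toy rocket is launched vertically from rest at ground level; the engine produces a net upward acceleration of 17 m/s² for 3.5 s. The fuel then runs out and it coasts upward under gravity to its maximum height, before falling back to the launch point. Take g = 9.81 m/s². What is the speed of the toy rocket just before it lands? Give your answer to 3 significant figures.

74.7 m/s

Phase 1 (powered ascent): v₀ = 0 m/s, a = 17 m/s².
v = v₀ + at = 0 + (17)(3.5) = 59.5 m/s
Δx = v₀t + ½at² = 0·3.5 + 0.5·17·3.5² = 104 m

Phase 2 (coasting upward): v₀ = 59.5 m/s, a = -9.81 m/s².
v = v₀ + at → t = (0 − 59.5) / -9.81 = 6.07 s
v² = v₀² + 2aΔx → Δx = (0² − 59.5²)/(2·-9.81) = 180 m

Phase 3 (free fall): v₀ = 0 m/s, a = -9.81 m/s².
Falls 285 m from rest: t = √(2·285/9.81) = 7.62 s; v = g·t = 74.7 m/s.
Impact speed = 74.7 m/s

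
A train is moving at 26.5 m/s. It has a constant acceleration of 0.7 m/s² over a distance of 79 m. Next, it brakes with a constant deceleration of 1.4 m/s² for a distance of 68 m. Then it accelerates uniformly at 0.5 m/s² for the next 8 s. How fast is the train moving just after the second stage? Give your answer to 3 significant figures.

Phase 1 (accelerating): v₀ = 26.5 m/s, a = 0.7 m/s².
v² = v₀² + 2aΔx = 26.5² + 2·0.7·79 = 813 → v = 28.5 m/s
t = (v − v₀)/a = (28.5 − 26.5)/0.7 = 2.87 s

Phase 2 (decelerating): v₀ = 28.5 m/s, a = -1.4 m/s².
v² = v₀² + 2aΔx = 28.5² + 2·-1.4·68 = 622 → v = 24.9 m/s
t = (v − v₀)/a = (24.9 − 28.5)/-1.4 = 2.54 s
Speed at end of phase 2 = 24.9 m/s

24.9 m/s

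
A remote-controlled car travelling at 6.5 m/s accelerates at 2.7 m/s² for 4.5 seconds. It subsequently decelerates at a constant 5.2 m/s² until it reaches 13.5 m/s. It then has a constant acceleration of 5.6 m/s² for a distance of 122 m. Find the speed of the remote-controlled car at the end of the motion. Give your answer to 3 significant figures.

Phase 1 (accelerating): v₀ = 6.50 m/s, a = 2.7 m/s².
v = v₀ + at = 6.50 + (2.7)(4.5) = 18.6 m/s
Δx = v₀t + ½at² = 6.50·4.5 + 0.5·2.7·4.5² = 56.6 m

Phase 2 (decelerating): v₀ = 18.6 m/s, a = -5.2 m/s².
v = v₀ + at → t = (13.5 − 18.6) / -5.2 = 0.990 s
v² = v₀² + 2aΔx → Δx = (13.5² − 18.6²)/(2·-5.2) = 15.9 m

Phase 3 (accelerating): v₀ = 13.5 m/s, a = 5.6 m/s².
v² = v₀² + 2aΔx = 13.5² + 2·5.6·122 = 1550 → v = 39.4 m/s
t = (v − v₀)/a = (39.4 − 13.5)/5.6 = 4.62 s
Final speed = 39.4 m/s

39.4 m/s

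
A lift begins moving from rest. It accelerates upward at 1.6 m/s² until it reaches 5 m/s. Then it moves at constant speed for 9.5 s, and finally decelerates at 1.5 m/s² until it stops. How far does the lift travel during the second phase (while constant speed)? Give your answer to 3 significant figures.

47.5 m

Phase 1 (accelerating): v₀ = 0 m/s, a = 1.6 m/s².
v = v₀ + at → t = (5 − 0) / 1.6 = 3.12 s
v² = v₀² + 2aΔx → Δx = (5² − 0²)/(2·1.6) = 7.81 m

Phase 2 (constant speed): v₀ = 5.00 m/s, a = 0 m/s².
v = v₀ + at = 5.00 + (0)(9.5) = 5.00 m/s
Δx = v₀t + ½at² = 5.00·9.5 + 0.5·0·9.5² = 47.5 m
Distance in phase 2 = 47.5 m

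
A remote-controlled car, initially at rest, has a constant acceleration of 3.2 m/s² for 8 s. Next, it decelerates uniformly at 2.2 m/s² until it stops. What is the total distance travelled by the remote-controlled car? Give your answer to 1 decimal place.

Phase 1 (accelerating): v₀ = 0 m/s, a = 3.2 m/s².
v = v₀ + at = 0 + (3.2)(8) = 25.6 m/s
Δx = v₀t + ½at² = 0·8 + 0.5·3.2·8² = 102 m

Phase 2 (decelerating): v₀ = 25.6 m/s, a = -2.2 m/s².
v = v₀ + at → t = (0 − 25.6) / -2.2 = 11.6 s
v² = v₀² + 2aΔx → Δx = (0² − 25.6²)/(2·-2.2) = 149 m
Total distance = 102 + 149 = 251 m

251.3 m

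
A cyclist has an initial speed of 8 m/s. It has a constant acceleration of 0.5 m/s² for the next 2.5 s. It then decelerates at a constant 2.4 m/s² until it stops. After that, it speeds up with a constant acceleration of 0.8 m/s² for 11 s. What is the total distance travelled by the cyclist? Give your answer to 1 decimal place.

87.8 m

Phase 1 (accelerating): v₀ = 8.00 m/s, a = 0.5 m/s².
v = v₀ + at = 8.00 + (0.5)(2.5) = 9.25 m/s
Δx = v₀t + ½at² = 8.00·2.5 + 0.5·0.5·2.5² = 21.6 m

Phase 2 (decelerating): v₀ = 9.25 m/s, a = -2.4 m/s².
v = v₀ + at → t = (0 − 9.25) / -2.4 = 3.85 s
v² = v₀² + 2aΔx → Δx = (0² − 9.25²)/(2·-2.4) = 17.8 m

Phase 3 (accelerating): v₀ = 0 m/s, a = 0.8 m/s².
v = v₀ + at = 0 + (0.8)(11) = 8.80 m/s
Δx = v₀t + ½at² = 0·11 + 0.5·0.8·11² = 48.4 m
Total distance = 21.6 + 17.8 + 48.4 = 87.8 m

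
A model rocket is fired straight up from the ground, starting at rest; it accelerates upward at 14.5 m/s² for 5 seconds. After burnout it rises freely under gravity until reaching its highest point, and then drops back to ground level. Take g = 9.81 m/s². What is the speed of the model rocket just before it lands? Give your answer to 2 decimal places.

93.87 m/s

Phase 1 (powered ascent): v₀ = 0 m/s, a = 14.5 m/s².
v = v₀ + at = 0 + (14.5)(5) = 72.5 m/s
Δx = v₀t + ½at² = 0·5 + 0.5·14.5·5² = 181 m

Phase 2 (coasting upward): v₀ = 72.5 m/s, a = -9.81 m/s².
v = v₀ + at → t = (0 − 72.5) / -9.81 = 7.39 s
v² = v₀² + 2aΔx → Δx = (0² − 72.5²)/(2·-9.81) = 268 m

Phase 3 (free fall): v₀ = 0 m/s, a = -9.81 m/s².
Falls 449 m from rest: t = √(2·449/9.81) = 9.57 s; v = g·t = 93.9 m/s.
Impact speed = 93.9 m/s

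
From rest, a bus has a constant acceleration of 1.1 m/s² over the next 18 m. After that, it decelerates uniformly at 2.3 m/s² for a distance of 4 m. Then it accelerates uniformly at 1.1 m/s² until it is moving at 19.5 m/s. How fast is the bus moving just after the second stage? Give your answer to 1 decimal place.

Phase 1 (accelerating): v₀ = 0 m/s, a = 1.1 m/s².
v² = v₀² + 2aΔx = 0² + 2·1.1·18 = 39.6 → v = 6.29 m/s
t = (v − v₀)/a = (6.29 − 0)/1.1 = 5.72 s

Phase 2 (decelerating): v₀ = 6.29 m/s, a = -2.3 m/s².
v² = v₀² + 2aΔx = 6.29² + 2·-2.3·4 = 21.2 → v = 4.60 m/s
t = (v − v₀)/a = (4.60 − 6.29)/-2.3 = 0.734 s
Speed at end of phase 2 = 4.60 m/s

4.6 m/s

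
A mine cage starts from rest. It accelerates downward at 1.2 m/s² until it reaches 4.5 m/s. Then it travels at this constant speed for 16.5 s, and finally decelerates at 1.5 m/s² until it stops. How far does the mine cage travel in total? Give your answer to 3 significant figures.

Phase 1 (accelerating): v₀ = 0 m/s, a = 1.2 m/s².
v = v₀ + at → t = (4.5 − 0) / 1.2 = 3.75 s
v² = v₀² + 2aΔx → Δx = (4.5² − 0²)/(2·1.2) = 8.44 m

Phase 2 (constant speed): v₀ = 4.50 m/s, a = 0 m/s².
v = v₀ + at = 4.50 + (0)(16.5) = 4.50 m/s
Δx = v₀t + ½at² = 4.50·16.5 + 0.5·0·16.5² = 74.2 m

Phase 3 (decelerating): v₀ = 4.50 m/s, a = -1.5 m/s².
v = v₀ + at → t = (0 − 4.50) / -1.5 = 3.00 s
v² = v₀² + 2aΔx → Δx = (0² − 4.50²)/(2·-1.5) = 6.75 m
Total distance = 8.44 + 74.2 + 6.75 = 89.4 m

89.4 m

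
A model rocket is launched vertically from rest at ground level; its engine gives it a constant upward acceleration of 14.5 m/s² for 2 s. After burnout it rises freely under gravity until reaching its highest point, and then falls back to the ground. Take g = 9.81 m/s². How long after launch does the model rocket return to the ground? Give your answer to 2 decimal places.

Phase 1 (powered ascent): v₀ = 0 m/s, a = 14.5 m/s².
v = v₀ + at = 0 + (14.5)(2) = 29.0 m/s
Δx = v₀t + ½at² = 0·2 + 0.5·14.5·2² = 29.0 m

Phase 2 (coasting upward): v₀ = 29.0 m/s, a = -9.81 m/s².
v = v₀ + at → t = (0 − 29.0) / -9.81 = 2.96 s
v² = v₀² + 2aΔx → Δx = (0² − 29.0²)/(2·-9.81) = 42.9 m

Phase 3 (free fall): v₀ = 0 m/s, a = -9.81 m/s².
Falls 71.9 m from rest: t = √(2·71.9/9.81) = 3.83 s; v = g·t = 37.5 m/s.
Total time = 2.00 + 2.96 + 3.83 = 8.78 s

8.78 s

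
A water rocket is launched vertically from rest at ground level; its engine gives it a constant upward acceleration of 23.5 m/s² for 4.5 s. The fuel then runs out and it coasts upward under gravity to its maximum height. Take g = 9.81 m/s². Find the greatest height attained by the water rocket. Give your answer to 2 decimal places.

807.92 m

Phase 1 (powered ascent): v₀ = 0 m/s, a = 23.5 m/s².
v = v₀ + at = 0 + (23.5)(4.5) = 106 m/s
Δx = v₀t + ½at² = 0·4.5 + 0.5·23.5·4.5² = 238 m

Phase 2 (coasting upward): v₀ = 106 m/s, a = -9.81 m/s².
v = v₀ + at → t = (0 − 106) / -9.81 = 10.8 s
v² = v₀² + 2aΔx → Δx = (0² − 106²)/(2·-9.81) = 570 m
Maximum height = 238 + 570 = 808 m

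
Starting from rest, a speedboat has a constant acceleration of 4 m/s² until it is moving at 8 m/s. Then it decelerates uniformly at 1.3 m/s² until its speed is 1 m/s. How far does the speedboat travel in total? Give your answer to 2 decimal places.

32.23 m

Phase 1 (accelerating): v₀ = 0 m/s, a = 4 m/s².
v = v₀ + at → t = (8 − 0) / 4 = 2.00 s
v² = v₀² + 2aΔx → Δx = (8² − 0²)/(2·4) = 8.00 m

Phase 2 (decelerating): v₀ = 8.00 m/s, a = -1.3 m/s².
v = v₀ + at → t = (1 − 8.00) / -1.3 = 5.38 s
v² = v₀² + 2aΔx → Δx = (1² − 8.00²)/(2·-1.3) = 24.2 m
Total distance = 8.00 + 24.2 = 32.2 m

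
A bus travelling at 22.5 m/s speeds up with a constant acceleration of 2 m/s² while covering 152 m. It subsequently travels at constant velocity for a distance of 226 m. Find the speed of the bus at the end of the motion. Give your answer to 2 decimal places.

33.38 m/s

Phase 1 (accelerating): v₀ = 22.5 m/s, a = 2 m/s².
v² = v₀² + 2aΔx = 22.5² + 2·2·152 = 1110 → v = 33.4 m/s
t = (v − v₀)/a = (33.4 − 22.5)/2 = 5.44 s

Phase 2 (constant speed): v₀ = 33.4 m/s, a = 0 m/s².
Constant speed: t = d/v = 226/33.4 = 6.77 s
Final speed = 33.4 m/s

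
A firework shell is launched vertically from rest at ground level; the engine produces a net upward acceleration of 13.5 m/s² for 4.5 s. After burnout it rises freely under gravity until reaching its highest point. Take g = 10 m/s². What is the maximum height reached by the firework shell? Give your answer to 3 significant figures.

Phase 1 (powered ascent): v₀ = 0 m/s, a = 13.5 m/s².
v = v₀ + at = 0 + (13.5)(4.5) = 60.8 m/s
Δx = v₀t + ½at² = 0·4.5 + 0.5·13.5·4.5² = 137 m

Phase 2 (coasting upward): v₀ = 60.8 m/s, a = -10 m/s².
v = v₀ + at → t = (0 − 60.8) / -10 = 6.08 s
v² = v₀² + 2aΔx → Δx = (0² − 60.8²)/(2·-10) = 185 m
Maximum height = 137 + 185 = 321 m

321 m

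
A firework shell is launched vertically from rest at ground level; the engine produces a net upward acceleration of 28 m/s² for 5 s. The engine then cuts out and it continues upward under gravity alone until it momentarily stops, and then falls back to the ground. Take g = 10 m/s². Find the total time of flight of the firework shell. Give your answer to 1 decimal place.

Phase 1 (powered ascent): v₀ = 0 m/s, a = 28 m/s².
v = v₀ + at = 0 + (28)(5) = 140 m/s
Δx = v₀t + ½at² = 0·5 + 0.5·28·5² = 350 m

Phase 2 (coasting upward): v₀ = 140 m/s, a = -10 m/s².
v = v₀ + at → t = (0 − 140) / -10 = 14.0 s
v² = v₀² + 2aΔx → Δx = (0² − 140²)/(2·-10) = 980 m

Phase 3 (free fall): v₀ = 0 m/s, a = -10 m/s².
Falls 1330 m from rest: t = √(2·1330/10) = 16.3 s; v = g·t = 163 m/s.
Total time = 5.00 + 14.0 + 16.3 = 35.3 s

35.3 s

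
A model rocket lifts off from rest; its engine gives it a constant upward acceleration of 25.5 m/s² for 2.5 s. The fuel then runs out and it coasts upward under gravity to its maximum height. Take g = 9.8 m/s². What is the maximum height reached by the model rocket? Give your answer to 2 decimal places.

287.04 m

Phase 1 (powered ascent): v₀ = 0 m/s, a = 25.5 m/s².
v = v₀ + at = 0 + (25.5)(2.5) = 63.8 m/s
Δx = v₀t + ½at² = 0·2.5 + 0.5·25.5·2.5² = 79.7 m

Phase 2 (coasting upward): v₀ = 63.8 m/s, a = -9.8 m/s².
v = v₀ + at → t = (0 − 63.8) / -9.8 = 6.51 s
v² = v₀² + 2aΔx → Δx = (0² − 63.8²)/(2·-9.8) = 207 m
Maximum height = 79.7 + 207 = 287 m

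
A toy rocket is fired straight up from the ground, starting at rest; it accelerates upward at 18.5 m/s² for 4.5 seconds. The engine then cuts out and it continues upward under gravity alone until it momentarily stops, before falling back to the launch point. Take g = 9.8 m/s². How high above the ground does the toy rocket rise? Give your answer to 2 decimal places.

540.91 m

Phase 1 (powered ascent): v₀ = 0 m/s, a = 18.5 m/s².
v = v₀ + at = 0 + (18.5)(4.5) = 83.2 m/s
Δx = v₀t + ½at² = 0·4.5 + 0.5·18.5·4.5² = 187 m

Phase 2 (coasting upward): v₀ = 83.2 m/s, a = -9.8 m/s².
v = v₀ + at → t = (0 − 83.2) / -9.8 = 8.49 s
v² = v₀² + 2aΔx → Δx = (0² − 83.2²)/(2·-9.8) = 354 m
Maximum height = 187 + 354 = 541 m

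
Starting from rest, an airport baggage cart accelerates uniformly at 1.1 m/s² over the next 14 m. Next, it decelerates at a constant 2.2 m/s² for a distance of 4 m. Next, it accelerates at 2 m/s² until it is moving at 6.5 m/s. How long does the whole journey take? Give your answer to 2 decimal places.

Phase 1 (accelerating): v₀ = 0 m/s, a = 1.1 m/s².
v² = v₀² + 2aΔx = 0² + 2·1.1·14 = 30.8 → v = 5.55 m/s
t = (v − v₀)/a = (5.55 − 0)/1.1 = 5.05 s

Phase 2 (decelerating): v₀ = 5.55 m/s, a = -2.2 m/s².
v² = v₀² + 2aΔx = 5.55² + 2·-2.2·4 = 13.2 → v = 3.63 m/s
t = (v − v₀)/a = (3.63 − 5.55)/-2.2 = 0.871 s

Phase 3 (accelerating): v₀ = 3.63 m/s, a = 2 m/s².
v = v₀ + at → t = (6.5 − 3.63) / 2 = 1.43 s
v² = v₀² + 2aΔx → Δx = (6.5² − 3.63²)/(2·2) = 7.26 m
Total time = 5.05 + 0.871 + 1.43 = 7.35 s

7.35 s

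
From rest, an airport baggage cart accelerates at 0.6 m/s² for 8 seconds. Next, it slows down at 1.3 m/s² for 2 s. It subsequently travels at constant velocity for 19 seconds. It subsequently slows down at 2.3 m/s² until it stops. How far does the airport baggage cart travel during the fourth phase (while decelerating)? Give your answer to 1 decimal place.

Phase 1 (accelerating): v₀ = 0 m/s, a = 0.6 m/s².
v = v₀ + at = 0 + (0.6)(8) = 4.80 m/s
Δx = v₀t + ½at² = 0·8 + 0.5·0.6·8² = 19.2 m

Phase 2 (decelerating): v₀ = 4.80 m/s, a = -1.3 m/s².
v = v₀ + at = 4.80 + (-1.3)(2) = 2.20 m/s
Δx = v₀t + ½at² = 4.80·2 + 0.5·-1.3·2² = 7.00 m

Phase 3 (constant speed): v₀ = 2.20 m/s, a = 0 m/s².
v = v₀ + at = 2.20 + (0)(19) = 2.20 m/s
Δx = v₀t + ½at² = 2.20·19 + 0.5·0·19² = 41.8 m

Phase 4 (decelerating): v₀ = 2.20 m/s, a = -2.3 m/s².
v = v₀ + at → t = (0 − 2.20) / -2.3 = 0.957 s
v² = v₀² + 2aΔx → Δx = (0² − 2.20²)/(2·-2.3) = 1.05 m
Distance in phase 4 = 1.05 m

1.1 m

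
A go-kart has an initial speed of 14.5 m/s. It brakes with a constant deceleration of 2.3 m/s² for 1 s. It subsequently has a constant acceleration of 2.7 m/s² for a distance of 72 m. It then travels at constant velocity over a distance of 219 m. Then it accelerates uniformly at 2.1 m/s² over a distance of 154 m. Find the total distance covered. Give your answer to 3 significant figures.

Phase 1 (decelerating): v₀ = 14.5 m/s, a = -2.3 m/s².
v = v₀ + at = 14.5 + (-2.3)(1) = 12.2 m/s
Δx = v₀t + ½at² = 14.5·1 + 0.5·-2.3·1² = 13.3 m

Phase 2 (accelerating): v₀ = 12.2 m/s, a = 2.7 m/s².
v² = v₀² + 2aΔx = 12.2² + 2·2.7·72 = 538 → v = 23.2 m/s
t = (v − v₀)/a = (23.2 − 12.2)/2.7 = 4.07 s

Phase 3 (constant speed): v₀ = 23.2 m/s, a = 0 m/s².
Constant speed: t = d/v = 219/23.2 = 9.44 s

Phase 4 (accelerating): v₀ = 23.2 m/s, a = 2.1 m/s².
v² = v₀² + 2aΔx = 23.2² + 2·2.1·154 = 1180 → v = 34.4 m/s
t = (v − v₀)/a = (34.4 − 23.2)/2.1 = 5.35 s
Total distance = 13.3 + 72.0 + 219 + 154 = 458 m

458 m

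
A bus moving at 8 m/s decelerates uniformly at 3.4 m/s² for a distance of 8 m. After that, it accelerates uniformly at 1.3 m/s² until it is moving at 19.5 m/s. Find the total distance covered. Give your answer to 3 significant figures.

151 m

Phase 1 (decelerating): v₀ = 8.00 m/s, a = -3.4 m/s².
v² = v₀² + 2aΔx = 8.00² + 2·-3.4·8 = 9.60 → v = 3.10 m/s
t = (v − v₀)/a = (3.10 − 8.00)/-3.4 = 1.44 s

Phase 2 (accelerating): v₀ = 3.10 m/s, a = 1.3 m/s².
v = v₀ + at → t = (19.5 − 3.10) / 1.3 = 12.6 s
v² = v₀² + 2aΔx → Δx = (19.5² − 3.10²)/(2·1.3) = 143 m
Total distance = 8.00 + 143 = 151 m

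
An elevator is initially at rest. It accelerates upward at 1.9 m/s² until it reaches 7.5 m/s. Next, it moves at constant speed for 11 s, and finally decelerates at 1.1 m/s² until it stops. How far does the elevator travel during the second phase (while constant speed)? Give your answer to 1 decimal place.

82.5 m

Phase 1 (accelerating): v₀ = 0 m/s, a = 1.9 m/s².
v = v₀ + at → t = (7.5 − 0) / 1.9 = 3.95 s
v² = v₀² + 2aΔx → Δx = (7.5² − 0²)/(2·1.9) = 14.8 m

Phase 2 (constant speed): v₀ = 7.50 m/s, a = 0 m/s².
v = v₀ + at = 7.50 + (0)(11) = 7.50 m/s
Δx = v₀t + ½at² = 7.50·11 + 0.5·0·11² = 82.5 m
Distance in phase 2 = 82.5 m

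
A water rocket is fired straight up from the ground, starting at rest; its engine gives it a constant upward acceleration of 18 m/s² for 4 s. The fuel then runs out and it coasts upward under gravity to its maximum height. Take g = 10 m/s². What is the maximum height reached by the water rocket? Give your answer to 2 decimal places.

403.20 m

Phase 1 (powered ascent): v₀ = 0 m/s, a = 18 m/s².
v = v₀ + at = 0 + (18)(4) = 72.0 m/s
Δx = v₀t + ½at² = 0·4 + 0.5·18·4² = 144 m

Phase 2 (coasting upward): v₀ = 72.0 m/s, a = -10 m/s².
v = v₀ + at → t = (0 − 72.0) / -10 = 7.20 s
v² = v₀² + 2aΔx → Δx = (0² − 72.0²)/(2·-10) = 259 m
Maximum height = 144 + 259 = 403 m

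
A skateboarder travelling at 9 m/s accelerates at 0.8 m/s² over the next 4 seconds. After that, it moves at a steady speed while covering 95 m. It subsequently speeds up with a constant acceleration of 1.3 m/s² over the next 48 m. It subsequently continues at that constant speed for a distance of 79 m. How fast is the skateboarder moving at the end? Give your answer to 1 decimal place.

Phase 1 (accelerating): v₀ = 9.00 m/s, a = 0.8 m/s².
v = v₀ + at = 9.00 + (0.8)(4) = 12.2 m/s
Δx = v₀t + ½at² = 9.00·4 + 0.5·0.8·4² = 42.4 m

Phase 2 (constant speed): v₀ = 12.2 m/s, a = 0 m/s².
Constant speed: t = d/v = 95/12.2 = 7.79 s

Phase 3 (accelerating): v₀ = 12.2 m/s, a = 1.3 m/s².
v² = v₀² + 2aΔx = 12.2² + 2·1.3·48 = 274 → v = 16.5 m/s
t = (v − v₀)/a = (16.5 − 12.2)/1.3 = 3.34 s

Phase 4 (constant speed): v₀ = 16.5 m/s, a = 0 m/s².
Constant speed: t = d/v = 79/16.5 = 4.78 s
Final speed = 16.5 m/s

16.5 m/s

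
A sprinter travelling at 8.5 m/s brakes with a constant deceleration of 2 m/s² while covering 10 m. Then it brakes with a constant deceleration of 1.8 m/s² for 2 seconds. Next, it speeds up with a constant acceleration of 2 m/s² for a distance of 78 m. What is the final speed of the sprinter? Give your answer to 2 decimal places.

Phase 1 (decelerating): v₀ = 8.50 m/s, a = -2 m/s².
v² = v₀² + 2aΔx = 8.50² + 2·-2·10 = 32.2 → v = 5.68 m/s
t = (v − v₀)/a = (5.68 − 8.50)/-2 = 1.41 s

Phase 2 (decelerating): v₀ = 5.68 m/s, a = -1.8 m/s².
v = v₀ + at = 5.68 + (-1.8)(2) = 2.08 m/s
Δx = v₀t + ½at² = 5.68·2 + 0.5·-1.8·2² = 7.76 m

Phase 3 (accelerating): v₀ = 2.08 m/s, a = 2 m/s².
v² = v₀² + 2aΔx = 2.08² + 2·2·78 = 316 → v = 17.8 m/s
t = (v − v₀)/a = (17.8 − 2.08)/2 = 7.85 s
Final speed = 17.8 m/s

17.79 m/s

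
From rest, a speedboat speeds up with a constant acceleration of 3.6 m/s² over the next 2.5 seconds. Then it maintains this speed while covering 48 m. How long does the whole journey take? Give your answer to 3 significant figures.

7.83 s

Phase 1 (accelerating): v₀ = 0 m/s, a = 3.6 m/s².
v = v₀ + at = 0 + (3.6)(2.5) = 9.00 m/s
Δx = v₀t + ½at² = 0·2.5 + 0.5·3.6·2.5² = 11.2 m

Phase 2 (constant speed): v₀ = 9.00 m/s, a = 0 m/s².
Constant speed: t = d/v = 48/9.00 = 5.33 s
Total time = 2.50 + 5.33 = 7.83 s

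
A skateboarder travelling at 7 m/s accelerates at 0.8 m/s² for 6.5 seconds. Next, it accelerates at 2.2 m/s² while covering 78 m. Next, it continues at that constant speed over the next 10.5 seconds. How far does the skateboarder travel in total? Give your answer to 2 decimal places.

Phase 1 (accelerating): v₀ = 7.00 m/s, a = 0.8 m/s².
v = v₀ + at = 7.00 + (0.8)(6.5) = 12.2 m/s
Δx = v₀t + ½at² = 7.00·6.5 + 0.5·0.8·6.5² = 62.4 m

Phase 2 (accelerating): v₀ = 12.2 m/s, a = 2.2 m/s².
v² = v₀² + 2aΔx = 12.2² + 2·2.2·78 = 492 → v = 22.2 m/s
t = (v − v₀)/a = (22.2 − 12.2)/2.2 = 4.54 s

Phase 3 (constant speed): v₀ = 22.2 m/s, a = 0 m/s².
v = v₀ + at = 22.2 + (0)(10.5) = 22.2 m/s
Δx = v₀t + ½at² = 22.2·10.5 + 0.5·0·10.5² = 233 m
Total distance = 62.4 + 78.0 + 233 = 373 m

373.31 m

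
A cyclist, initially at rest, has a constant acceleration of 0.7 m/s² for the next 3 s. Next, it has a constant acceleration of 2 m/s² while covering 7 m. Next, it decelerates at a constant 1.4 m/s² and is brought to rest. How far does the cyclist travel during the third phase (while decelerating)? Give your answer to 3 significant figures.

11.6 m

Phase 1 (accelerating): v₀ = 0 m/s, a = 0.7 m/s².
v = v₀ + at = 0 + (0.7)(3) = 2.10 m/s
Δx = v₀t + ½at² = 0·3 + 0.5·0.7·3² = 3.15 m

Phase 2 (accelerating): v₀ = 2.10 m/s, a = 2 m/s².
v² = v₀² + 2aΔx = 2.10² + 2·2·7 = 32.4 → v = 5.69 m/s
t = (v − v₀)/a = (5.69 − 2.10)/2 = 1.80 s

Phase 3 (decelerating): v₀ = 5.69 m/s, a = -1.4 m/s².
v = v₀ + at → t = (0 − 5.69) / -1.4 = 4.07 s
v² = v₀² + 2aΔx → Δx = (0² − 5.69²)/(2·-1.4) = 11.6 m
Distance in phase 3 = 11.6 m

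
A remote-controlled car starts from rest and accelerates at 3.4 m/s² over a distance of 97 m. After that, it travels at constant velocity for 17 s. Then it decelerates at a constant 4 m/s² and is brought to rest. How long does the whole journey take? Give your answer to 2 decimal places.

30.97 s

Phase 1 (accelerating): v₀ = 0 m/s, a = 3.4 m/s².
v² = v₀² + 2aΔx = 0² + 2·3.4·97 = 660 → v = 25.7 m/s
t = (v − v₀)/a = (25.7 − 0)/3.4 = 7.55 s

Phase 2 (constant speed): v₀ = 25.7 m/s, a = 0 m/s².
v = v₀ + at = 25.7 + (0)(17) = 25.7 m/s
Δx = v₀t + ½at² = 25.7·17 + 0.5·0·17² = 437 m

Phase 3 (decelerating): v₀ = 25.7 m/s, a = -4 m/s².
v = v₀ + at → t = (0 − 25.7) / -4 = 6.42 s
v² = v₀² + 2aΔx → Δx = (0² − 25.7²)/(2·-4) = 82.5 m
Total time = 7.55 + 17.0 + 6.42 = 31.0 s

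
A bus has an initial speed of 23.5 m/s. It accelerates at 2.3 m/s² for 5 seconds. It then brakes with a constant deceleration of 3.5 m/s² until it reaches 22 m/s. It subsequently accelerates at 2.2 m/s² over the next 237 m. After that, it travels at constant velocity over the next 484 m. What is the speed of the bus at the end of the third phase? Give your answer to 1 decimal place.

Phase 1 (accelerating): v₀ = 23.5 m/s, a = 2.3 m/s².
v = v₀ + at = 23.5 + (2.3)(5) = 35.0 m/s
Δx = v₀t + ½at² = 23.5·5 + 0.5·2.3·5² = 146 m

Phase 2 (decelerating): v₀ = 35.0 m/s, a = -3.5 m/s².
v = v₀ + at → t = (22 − 35.0) / -3.5 = 3.71 s
v² = v₀² + 2aΔx → Δx = (22² − 35.0²)/(2·-3.5) = 106 m

Phase 3 (accelerating): v₀ = 22.0 m/s, a = 2.2 m/s².
v² = v₀² + 2aΔx = 22.0² + 2·2.2·237 = 1530 → v = 39.1 m/s
t = (v − v₀)/a = (39.1 − 22.0)/2.2 = 7.76 s
Speed at end of phase 3 = 39.1 m/s

39.1 m/s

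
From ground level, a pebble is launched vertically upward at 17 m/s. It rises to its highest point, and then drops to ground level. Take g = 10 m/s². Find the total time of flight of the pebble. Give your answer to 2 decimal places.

3.40 s

Phase 1 (rising): v₀ = 17.0 m/s, a = -10 m/s².
v = v₀ + at → t = (0 − 17.0) / -10 = 1.70 s
v² = v₀² + 2aΔx → Δx = (0² − 17.0²)/(2·-10) = 14.4 m

Phase 2 (falling): v₀ = 0 m/s, a = -10 m/s².
Falls 14.4 m from rest: t = √(2·14.4/10) = 1.70 s; v = g·t = 17.0 m/s.
Total time = 1.70 + 1.70 = 3.40 s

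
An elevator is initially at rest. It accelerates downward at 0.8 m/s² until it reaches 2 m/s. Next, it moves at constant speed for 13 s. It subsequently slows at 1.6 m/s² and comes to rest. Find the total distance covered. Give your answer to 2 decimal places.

29.75 m

Phase 1 (accelerating): v₀ = 0 m/s, a = 0.8 m/s².
v = v₀ + at → t = (2 − 0) / 0.8 = 2.50 s
v² = v₀² + 2aΔx → Δx = (2² − 0²)/(2·0.8) = 2.50 m

Phase 2 (constant speed): v₀ = 2.00 m/s, a = 0 m/s².
v = v₀ + at = 2.00 + (0)(13) = 2.00 m/s
Δx = v₀t + ½at² = 2.00·13 + 0.5·0·13² = 26.0 m

Phase 3 (decelerating): v₀ = 2.00 m/s, a = -1.6 m/s².
v = v₀ + at → t = (0 − 2.00) / -1.6 = 1.25 s
v² = v₀² + 2aΔx → Δx = (0² − 2.00²)/(2·-1.6) = 1.25 m
Total distance = 2.50 + 26.0 + 1.25 = 29.8 m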